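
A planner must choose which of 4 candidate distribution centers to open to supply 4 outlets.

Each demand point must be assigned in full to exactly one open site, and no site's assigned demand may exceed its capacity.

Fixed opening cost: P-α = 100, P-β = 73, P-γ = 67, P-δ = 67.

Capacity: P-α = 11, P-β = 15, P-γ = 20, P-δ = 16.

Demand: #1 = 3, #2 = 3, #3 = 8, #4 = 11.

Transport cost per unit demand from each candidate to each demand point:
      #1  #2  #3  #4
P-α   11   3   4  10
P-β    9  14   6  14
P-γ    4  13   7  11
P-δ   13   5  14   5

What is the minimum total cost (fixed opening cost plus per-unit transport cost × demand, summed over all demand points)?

272

Open {P-γ, P-δ}; cheapest assignment that respects the capacities:
  P-γ (cap 20, load 11): #1, #3 — cost 3×4 + 8×7 = 68
  P-δ (cap 16, load 14): #2, #4 — cost 3×5 + 11×5 = 70
  Shipping 138, fixed 134 → total 272.
  Any other capacity-feasible assignment to {P-γ, P-δ} ships for at least 138.
Compare {P-β, P-δ}: its best feasible assignment gives total 285.
Compare {P-α, P-δ}: its best feasible assignment gives total 302.
Every other set of open sites that can feasibly serve all demand totals ≥ 285 even under its best assignment. Minimum: 272.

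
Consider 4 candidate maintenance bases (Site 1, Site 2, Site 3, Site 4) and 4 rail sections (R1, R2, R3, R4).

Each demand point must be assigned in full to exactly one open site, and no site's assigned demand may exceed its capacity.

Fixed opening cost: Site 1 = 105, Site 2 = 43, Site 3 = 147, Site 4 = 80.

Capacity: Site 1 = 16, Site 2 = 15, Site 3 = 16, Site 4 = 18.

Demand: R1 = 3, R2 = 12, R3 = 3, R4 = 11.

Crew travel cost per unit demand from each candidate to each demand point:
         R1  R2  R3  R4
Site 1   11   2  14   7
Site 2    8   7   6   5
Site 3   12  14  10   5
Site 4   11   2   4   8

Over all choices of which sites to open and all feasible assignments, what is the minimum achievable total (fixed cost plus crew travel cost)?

Open {Site 2, Site 4}; cheapest assignment that respects the capacities:
  Site 2 (cap 15, load 14): R1, R4 — cost 3×8 + 11×5 = 79
  Site 4 (cap 18, load 15): R2, R3 — cost 12×2 + 3×4 = 36
  Shipping 115, fixed 123 → total 238.
  Any other capacity-feasible assignment to {Site 2, Site 4} ships for at least 115.
Compare {Site 1, Site 2}: its best feasible assignment gives total 278.
Compare {Site 1, Site 4}: its best feasible assignment gives total 331.
Every other set of open sites that can feasibly serve all demand totals ≥ 278 even under its best assignment. Minimum: 238.

238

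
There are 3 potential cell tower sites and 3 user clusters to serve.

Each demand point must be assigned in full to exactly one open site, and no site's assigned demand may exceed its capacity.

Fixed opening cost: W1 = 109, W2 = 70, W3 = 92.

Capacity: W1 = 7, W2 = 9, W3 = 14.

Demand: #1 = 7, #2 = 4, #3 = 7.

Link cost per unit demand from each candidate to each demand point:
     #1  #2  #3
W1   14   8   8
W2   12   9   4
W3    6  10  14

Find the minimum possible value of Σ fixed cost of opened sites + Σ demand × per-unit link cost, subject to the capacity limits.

Open {W2, W3}; cheapest assignment that respects the capacities:
  W2 (cap 9, load 7): #3 — cost 7×4 = 28
  W3 (cap 14, load 11): #1, #2 — cost 7×6 + 4×10 = 82
  Shipping 110, fixed 162 → total 272.
  Any other capacity-feasible assignment to {W2, W3} ships for at least 110.
Compare {W1, W3}: its best feasible assignment gives total 339.
Compare {W1, W2, W3}: its best feasible assignment gives total 373.
Every other set of open sites that can feasibly serve all demand totals ≥ 339 even under its best assignment. Minimum: 272.

272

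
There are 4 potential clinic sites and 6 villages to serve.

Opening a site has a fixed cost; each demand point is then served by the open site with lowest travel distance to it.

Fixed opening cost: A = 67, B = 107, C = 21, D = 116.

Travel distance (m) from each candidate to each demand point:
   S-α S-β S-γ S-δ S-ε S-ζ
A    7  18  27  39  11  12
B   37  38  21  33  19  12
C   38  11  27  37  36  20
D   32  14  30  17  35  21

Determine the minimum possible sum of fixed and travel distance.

Open {A}: assign each demand point to its cheapest open site.
  S-α→A 7, S-β→A 18, S-γ→A 27, S-δ→A 39, S-ε→A 11, S-ζ→A 12
  travel distance 114, fixed 67 → total 181.
Compare {C}: travel distance 169 + fixed 21 = 190.
Compare {A, C}: travel distance 105 + fixed 88 = 193.
Compare {B, C}: travel distance 133 + fixed 128 = 261.
All other subsets cost ≥ 190. Minimum total cost: 181.

181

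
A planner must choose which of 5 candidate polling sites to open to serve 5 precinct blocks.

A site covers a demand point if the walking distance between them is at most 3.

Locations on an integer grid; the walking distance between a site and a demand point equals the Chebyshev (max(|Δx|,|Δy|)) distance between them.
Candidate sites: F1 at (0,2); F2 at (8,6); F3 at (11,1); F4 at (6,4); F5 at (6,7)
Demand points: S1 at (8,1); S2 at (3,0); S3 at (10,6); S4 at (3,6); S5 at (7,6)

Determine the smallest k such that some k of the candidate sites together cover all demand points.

3

Coverage sets (demand points within 3 of each site):
  F1: {S2}
  F2: {S3, S5}
  F3: {S1}
  F4: {S1, S4, S5}
  F5: {S4, S5}
No 2 sites suffice: every size-2 union leaves at least one demand point uncovered.
But {F1, F2, F4} covers everything, so the minimum is 3.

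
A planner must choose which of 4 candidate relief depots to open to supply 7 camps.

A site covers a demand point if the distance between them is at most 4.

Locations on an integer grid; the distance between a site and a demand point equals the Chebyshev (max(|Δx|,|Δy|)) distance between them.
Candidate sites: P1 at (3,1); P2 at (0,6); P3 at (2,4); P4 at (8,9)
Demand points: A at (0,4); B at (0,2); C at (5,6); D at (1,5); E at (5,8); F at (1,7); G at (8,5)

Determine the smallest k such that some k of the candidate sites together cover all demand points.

2

Coverage sets (demand points within 4 of each site):
  P1: {A, B, D}
  P2: {A, B, D, F}
  P3: {A, B, C, D, E, F}
  P4: {C, E, G}
No single site covers all 7 demand points.
But {P2, P4} covers everything, so the minimum is 2.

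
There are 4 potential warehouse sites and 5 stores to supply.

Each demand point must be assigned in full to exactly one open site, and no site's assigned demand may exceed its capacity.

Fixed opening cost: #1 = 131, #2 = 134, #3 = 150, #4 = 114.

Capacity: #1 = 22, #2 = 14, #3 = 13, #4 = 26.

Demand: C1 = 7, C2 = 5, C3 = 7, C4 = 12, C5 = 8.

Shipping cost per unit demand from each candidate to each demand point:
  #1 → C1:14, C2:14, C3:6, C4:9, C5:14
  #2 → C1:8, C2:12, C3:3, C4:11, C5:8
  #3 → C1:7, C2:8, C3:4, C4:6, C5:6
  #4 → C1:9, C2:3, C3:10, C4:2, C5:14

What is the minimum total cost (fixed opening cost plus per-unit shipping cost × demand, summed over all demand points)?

476

Open {#2, #4}; cheapest assignment that respects the capacities:
  #2 (cap 14, load 14): C1, C3 — cost 7×8 + 7×3 = 77
  #4 (cap 26, load 25): C2, C4, C5 — cost 5×3 + 12×2 + 8×14 = 151
  Shipping 228, fixed 248 → total 476.
  Any other capacity-feasible assignment to {#2, #4} ships for at least 228.
Compare {#1, #4}: its best feasible assignment gives total 501.
Compare {#3, #4}: its best feasible assignment gives total 509.
Every other set of open sites that can feasibly serve all demand totals ≥ 501 even under its best assignment. Minimum: 476.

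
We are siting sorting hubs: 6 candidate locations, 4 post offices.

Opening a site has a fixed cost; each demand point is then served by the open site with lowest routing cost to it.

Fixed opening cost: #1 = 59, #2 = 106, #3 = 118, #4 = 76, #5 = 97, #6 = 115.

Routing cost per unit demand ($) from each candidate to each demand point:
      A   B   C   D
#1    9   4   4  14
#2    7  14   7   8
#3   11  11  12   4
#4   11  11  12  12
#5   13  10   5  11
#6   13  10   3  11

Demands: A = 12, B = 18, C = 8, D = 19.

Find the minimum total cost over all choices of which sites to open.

465

Open {#1, #3}: assign each demand point to its cheapest open site.
  A→#1 12×9=108, B→#1 18×4=72, C→#1 8×4=32, D→#3 19×4=76
  routing cost 288, fixed 177 → total 465.
Compare {#1, #2}: routing cost 340 + fixed 165 = 505.
Compare {#1}: routing cost 478 + fixed 59 = 537.
Compare {#1, #3, #4}: routing cost 288 + fixed 253 = 541.
All other subsets cost ≥ 505. Minimum total cost: 465.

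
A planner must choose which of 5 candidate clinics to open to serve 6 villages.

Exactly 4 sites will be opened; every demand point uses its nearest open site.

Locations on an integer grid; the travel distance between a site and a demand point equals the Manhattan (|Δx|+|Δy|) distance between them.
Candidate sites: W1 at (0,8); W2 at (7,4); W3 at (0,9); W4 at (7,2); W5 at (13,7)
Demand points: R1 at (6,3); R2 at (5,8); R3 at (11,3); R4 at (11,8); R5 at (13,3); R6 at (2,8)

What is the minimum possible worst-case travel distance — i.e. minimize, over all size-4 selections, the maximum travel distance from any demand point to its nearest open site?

Open {W1, W2, W3, W5}.
  Farthest demand point is R2 at travel distance 5 (to W1); all others are ≤ 5.
With {W1, W2, W4, W5} the worst case is 5.
With {W1, W3, W4, W5} the worst case is 5.
No size-4 selection achieves below 5.

5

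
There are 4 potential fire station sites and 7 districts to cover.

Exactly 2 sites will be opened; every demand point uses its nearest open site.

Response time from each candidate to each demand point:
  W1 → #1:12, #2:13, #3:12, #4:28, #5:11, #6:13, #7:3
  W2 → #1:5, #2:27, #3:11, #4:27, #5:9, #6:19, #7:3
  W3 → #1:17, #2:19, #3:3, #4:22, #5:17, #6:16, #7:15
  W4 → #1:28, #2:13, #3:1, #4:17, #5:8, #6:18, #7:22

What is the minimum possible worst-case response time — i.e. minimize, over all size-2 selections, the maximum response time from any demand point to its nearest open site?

Open {W1, W4}.
  Farthest demand point is #4 at response time 17 (to W4); all others are ≤ 17.
With {W3, W4} the worst case is 17.
With {W2, W4} the worst case is 18.
No size-2 selection achieves below 17.

17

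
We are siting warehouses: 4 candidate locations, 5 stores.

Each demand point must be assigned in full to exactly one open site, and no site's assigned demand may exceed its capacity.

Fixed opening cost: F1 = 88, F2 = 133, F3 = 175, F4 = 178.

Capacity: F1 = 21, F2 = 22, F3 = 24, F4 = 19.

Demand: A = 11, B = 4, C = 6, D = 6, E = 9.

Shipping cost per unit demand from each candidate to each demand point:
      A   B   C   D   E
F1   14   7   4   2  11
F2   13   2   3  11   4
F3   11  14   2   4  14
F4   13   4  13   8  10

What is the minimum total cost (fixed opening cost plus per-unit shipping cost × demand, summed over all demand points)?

449

Open {F1, F2}; cheapest assignment that respects the capacities:
  F1 (cap 21, load 17): A, D — cost 11×14 + 6×2 = 166
  F2 (cap 22, load 19): B, C, E — cost 4×2 + 6×3 + 9×4 = 62
  Shipping 228, fixed 221 → total 449.
  Any other capacity-feasible assignment to {F1, F2} ships for at least 228.
Compare {F2, F3}: its best feasible assignment gives total 509.
Compare {F1, F3}: its best feasible assignment gives total 535.
Every other set of open sites that can feasibly serve all demand totals ≥ 509 even under its best assignment. Minimum: 449.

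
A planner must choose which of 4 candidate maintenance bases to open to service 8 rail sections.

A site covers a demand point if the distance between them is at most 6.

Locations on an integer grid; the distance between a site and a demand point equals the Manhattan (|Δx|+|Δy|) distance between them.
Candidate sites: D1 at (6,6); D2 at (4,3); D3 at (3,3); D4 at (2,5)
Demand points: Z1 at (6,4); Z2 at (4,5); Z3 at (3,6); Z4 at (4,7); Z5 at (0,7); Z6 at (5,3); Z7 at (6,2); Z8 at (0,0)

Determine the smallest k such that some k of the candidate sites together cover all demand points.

Coverage sets (demand points within 6 of each site):
  D1: {Z1, Z2, Z3, Z4, Z6, Z7}
  D2: {Z1, Z2, Z3, Z4, Z6, Z7}
  D3: {Z1, Z2, Z3, Z4, Z6, Z7, Z8}
  D4: {Z1, Z2, Z3, Z4, Z5, Z6}
No single site covers all 8 demand points.
But {D3, D4} covers everything, so the minimum is 2.

2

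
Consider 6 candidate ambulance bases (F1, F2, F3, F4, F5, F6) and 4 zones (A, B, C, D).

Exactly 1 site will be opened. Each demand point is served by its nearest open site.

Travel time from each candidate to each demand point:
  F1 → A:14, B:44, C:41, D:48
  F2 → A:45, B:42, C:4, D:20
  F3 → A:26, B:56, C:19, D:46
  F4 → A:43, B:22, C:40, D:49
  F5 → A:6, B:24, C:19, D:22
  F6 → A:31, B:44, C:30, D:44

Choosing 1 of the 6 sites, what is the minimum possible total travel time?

71

Open {F5}.
  A→F5 6, B→F5 24, C→F5 19, D→F5 22  ⇒ total 71.
Compare {F2}: total 111.
Compare {F1}: total 147.
No size-1 selection does better; minimum is 71.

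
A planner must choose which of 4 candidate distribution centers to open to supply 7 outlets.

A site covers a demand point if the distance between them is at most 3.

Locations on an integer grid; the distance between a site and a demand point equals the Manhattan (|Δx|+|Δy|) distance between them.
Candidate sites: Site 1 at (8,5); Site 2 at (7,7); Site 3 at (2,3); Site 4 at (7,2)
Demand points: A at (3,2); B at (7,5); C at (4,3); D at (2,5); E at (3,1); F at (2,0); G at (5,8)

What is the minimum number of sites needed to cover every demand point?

Coverage sets (demand points within 3 of each site):
  Site 1: {B}
  Site 2: {B, G}
  Site 3: {A, C, D, E, F}
  Site 4: {B}
No single site covers all 7 demand points.
But {Site 2, Site 3} covers everything, so the minimum is 2.

2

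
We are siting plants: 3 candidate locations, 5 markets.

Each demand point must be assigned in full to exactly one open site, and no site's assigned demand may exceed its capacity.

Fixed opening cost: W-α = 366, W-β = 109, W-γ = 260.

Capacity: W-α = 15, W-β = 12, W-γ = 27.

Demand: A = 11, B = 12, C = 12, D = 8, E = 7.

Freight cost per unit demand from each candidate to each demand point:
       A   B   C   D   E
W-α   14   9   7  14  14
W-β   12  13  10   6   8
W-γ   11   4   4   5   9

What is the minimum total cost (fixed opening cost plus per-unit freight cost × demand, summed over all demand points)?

Open {W-α, W-β, W-γ}; cheapest assignment that respects the capacities:
  W-α (cap 15, load 12): C — cost 12×7 = 84
  W-β (cap 12, load 11): A — cost 11×12 = 132
  W-γ (cap 27, load 27): B, D, E — cost 12×4 + 8×5 + 7×9 = 151
  Shipping 367, fixed 735 → total 1102.
  Any other capacity-feasible assignment to {W-α, W-β, W-γ} ships for at least 367.
Total demand is 50 and no other set of sites has combined capacity ≥ 50, so {W-α, W-β, W-γ} is the only feasible choice of open sites. Minimum: 1102.

1102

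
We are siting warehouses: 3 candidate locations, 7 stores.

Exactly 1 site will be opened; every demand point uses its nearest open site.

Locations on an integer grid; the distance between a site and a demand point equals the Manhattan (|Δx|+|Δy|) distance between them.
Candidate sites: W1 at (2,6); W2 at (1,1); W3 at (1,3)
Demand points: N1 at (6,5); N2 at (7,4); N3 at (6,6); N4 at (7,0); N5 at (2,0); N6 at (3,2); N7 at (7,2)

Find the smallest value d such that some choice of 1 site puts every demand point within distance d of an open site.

9

Open {W3}.
  Farthest demand point is N4 at distance 9 (to W3); all others are ≤ 9.
With {W2} the worst case is 10.
With {W1} the worst case is 11.
No size-1 selection achieves below 9.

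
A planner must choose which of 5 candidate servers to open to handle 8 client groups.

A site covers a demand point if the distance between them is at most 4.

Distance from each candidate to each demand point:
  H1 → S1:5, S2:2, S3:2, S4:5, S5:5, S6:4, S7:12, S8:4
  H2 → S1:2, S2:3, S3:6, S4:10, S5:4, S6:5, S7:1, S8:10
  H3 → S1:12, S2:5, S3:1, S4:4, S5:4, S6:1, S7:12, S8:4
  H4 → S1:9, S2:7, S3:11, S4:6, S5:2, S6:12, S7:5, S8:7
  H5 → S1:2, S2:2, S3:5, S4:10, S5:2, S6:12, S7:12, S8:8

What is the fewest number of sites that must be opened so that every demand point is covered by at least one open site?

Coverage sets (demand points within 4 of each site):
  H1: {S2, S3, S6, S8}
  H2: {S1, S2, S5, S7}
  H3: {S3, S4, S5, S6, S8}
  H4: {S5}
  H5: {S1, S2, S5}
No single site covers all 8 demand points.
But {H2, H3} covers everything, so the minimum is 2.

2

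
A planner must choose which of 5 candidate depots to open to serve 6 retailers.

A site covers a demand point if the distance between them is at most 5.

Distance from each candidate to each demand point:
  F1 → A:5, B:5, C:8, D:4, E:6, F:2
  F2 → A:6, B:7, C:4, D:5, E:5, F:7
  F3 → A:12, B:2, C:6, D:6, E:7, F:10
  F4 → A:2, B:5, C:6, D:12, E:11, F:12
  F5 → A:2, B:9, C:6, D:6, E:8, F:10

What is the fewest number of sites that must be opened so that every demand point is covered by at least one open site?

Coverage sets (demand points within 5 of each site):
  F1: {A, B, D, F}
  F2: {C, D, E}
  F3: {B}
  F4: {A, B}
  F5: {A}
No single site covers all 6 demand points.
But {F1, F2} covers everything, so the minimum is 2.

2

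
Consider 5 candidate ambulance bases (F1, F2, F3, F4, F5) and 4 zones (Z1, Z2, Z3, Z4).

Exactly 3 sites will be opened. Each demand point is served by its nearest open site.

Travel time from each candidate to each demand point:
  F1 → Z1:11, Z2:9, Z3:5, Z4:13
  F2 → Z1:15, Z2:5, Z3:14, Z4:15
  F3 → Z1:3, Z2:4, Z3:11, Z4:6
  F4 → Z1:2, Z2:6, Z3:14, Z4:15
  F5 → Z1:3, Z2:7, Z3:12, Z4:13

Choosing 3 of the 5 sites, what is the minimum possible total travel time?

17

Open {F1, F3, F4}.
  Z1→F4 2, Z2→F3 4, Z3→F1 5, Z4→F3 6  ⇒ total 17.
Compare {F1, F2, F3}: total 18.
Compare {F1, F3, F5}: total 18.
No size-3 selection does better; minimum is 17.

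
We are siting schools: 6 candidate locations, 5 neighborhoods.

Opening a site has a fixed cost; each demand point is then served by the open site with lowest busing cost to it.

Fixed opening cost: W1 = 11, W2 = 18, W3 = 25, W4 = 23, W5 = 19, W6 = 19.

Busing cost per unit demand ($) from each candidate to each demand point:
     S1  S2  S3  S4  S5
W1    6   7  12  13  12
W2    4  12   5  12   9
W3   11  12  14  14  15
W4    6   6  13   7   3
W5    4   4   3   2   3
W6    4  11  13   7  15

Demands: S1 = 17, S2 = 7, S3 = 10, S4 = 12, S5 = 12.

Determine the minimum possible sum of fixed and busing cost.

205

Open {W5}: assign each demand point to its cheapest open site.
  S1→W5 17×4=68, S2→W5 7×4=28, S3→W5 10×3=30, S4→W5 12×2=24, S5→W5 12×3=36
  busing cost 186, fixed 19 → total 205.
Compare {W1, W5}: busing cost 186 + fixed 30 = 216.
Compare {W2, W5}: busing cost 186 + fixed 37 = 223.
Compare {W5, W6}: busing cost 186 + fixed 38 = 224.
All other subsets cost ≥ 216. Minimum total cost: 205.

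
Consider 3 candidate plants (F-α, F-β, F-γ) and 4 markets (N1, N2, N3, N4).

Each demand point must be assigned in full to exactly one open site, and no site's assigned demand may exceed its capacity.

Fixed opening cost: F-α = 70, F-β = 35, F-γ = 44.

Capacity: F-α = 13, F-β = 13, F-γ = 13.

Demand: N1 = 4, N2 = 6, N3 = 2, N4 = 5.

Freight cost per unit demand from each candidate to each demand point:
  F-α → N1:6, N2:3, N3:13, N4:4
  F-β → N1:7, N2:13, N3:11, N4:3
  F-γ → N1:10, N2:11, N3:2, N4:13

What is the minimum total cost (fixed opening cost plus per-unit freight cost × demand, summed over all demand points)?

184

Open {F-α, F-β}; cheapest assignment that respects the capacities:
  F-α (cap 13, load 10): N1, N2 — cost 4×6 + 6×3 = 42
  F-β (cap 13, load 7): N3, N4 — cost 2×11 + 5×3 = 37
  Shipping 79, fixed 105 → total 184.
  Any other capacity-feasible assignment to {F-α, F-β} ships for at least 79.
Compare {F-β, F-γ}: its best feasible assignment gives total 192.
Compare {F-α, F-γ}: its best feasible assignment gives total 196.
Every other set of open sites that can feasibly serve all demand totals ≥ 192 even under its best assignment. Minimum: 184.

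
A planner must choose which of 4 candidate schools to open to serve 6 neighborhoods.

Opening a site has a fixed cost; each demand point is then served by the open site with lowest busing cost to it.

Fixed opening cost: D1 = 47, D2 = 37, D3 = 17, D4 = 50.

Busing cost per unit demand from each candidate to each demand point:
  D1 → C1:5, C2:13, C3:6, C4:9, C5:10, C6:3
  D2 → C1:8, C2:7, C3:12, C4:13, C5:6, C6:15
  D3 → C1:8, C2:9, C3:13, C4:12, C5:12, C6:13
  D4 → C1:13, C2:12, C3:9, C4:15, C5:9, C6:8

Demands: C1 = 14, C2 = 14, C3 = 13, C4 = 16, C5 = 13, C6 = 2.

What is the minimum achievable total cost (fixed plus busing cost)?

558

Open {D1, D2}: assign each demand point to its cheapest open site.
  C1→D1 14×5=70, C2→D2 14×7=98, C3→D1 13×6=78, C4→D1 16×9=144, C5→D2 13×6=78, C6→D1 2×3=6
  busing cost 474, fixed 84 → total 558.
Compare {D1, D2, D3}: busing cost 474 + fixed 101 = 575.
Compare {D1, D2, D4}: busing cost 474 + fixed 134 = 608.
Compare {D1, D3}: busing cost 554 + fixed 64 = 618.
All other subsets cost ≥ 575. Minimum total cost: 558.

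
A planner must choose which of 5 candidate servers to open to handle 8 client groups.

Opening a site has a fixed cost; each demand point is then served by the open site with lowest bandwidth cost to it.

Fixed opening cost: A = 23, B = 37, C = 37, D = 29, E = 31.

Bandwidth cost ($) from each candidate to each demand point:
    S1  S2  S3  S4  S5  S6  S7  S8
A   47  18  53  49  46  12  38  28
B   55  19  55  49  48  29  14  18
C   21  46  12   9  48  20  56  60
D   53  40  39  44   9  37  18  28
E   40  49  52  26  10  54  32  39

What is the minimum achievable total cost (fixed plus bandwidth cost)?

Open {A, C, D}: assign each demand point to its cheapest open site.
  S1→C 21, S2→A 18, S3→C 12, S4→C 9, S5→D 9, S6→A 12, S7→D 18, S8→A 28
  bandwidth cost 127, fixed 89 → total 216.
Compare {C, D}: bandwidth cost 157 + fixed 66 = 223.
Compare {B, C, D}: bandwidth cost 122 + fixed 103 = 225.
Compare {B, C, E}: bandwidth cost 123 + fixed 105 = 228.
All other subsets cost ≥ 223. Minimum total cost: 216.

216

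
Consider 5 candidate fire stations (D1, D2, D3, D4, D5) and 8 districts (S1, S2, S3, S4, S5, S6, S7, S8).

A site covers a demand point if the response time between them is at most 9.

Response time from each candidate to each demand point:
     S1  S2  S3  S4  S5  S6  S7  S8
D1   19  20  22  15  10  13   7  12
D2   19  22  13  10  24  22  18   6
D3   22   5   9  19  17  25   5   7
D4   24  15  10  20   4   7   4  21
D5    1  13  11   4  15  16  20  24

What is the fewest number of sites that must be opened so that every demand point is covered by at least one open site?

3

Coverage sets (demand points within 9 of each site):
  D1: {S7}
  D2: {S8}
  D3: {S2, S3, S7, S8}
  D4: {S5, S6, S7}
  D5: {S1, S4}
No 2 sites suffice: every size-2 union leaves at least one demand point uncovered.
But {D3, D4, D5} covers everything, so the minimum is 3.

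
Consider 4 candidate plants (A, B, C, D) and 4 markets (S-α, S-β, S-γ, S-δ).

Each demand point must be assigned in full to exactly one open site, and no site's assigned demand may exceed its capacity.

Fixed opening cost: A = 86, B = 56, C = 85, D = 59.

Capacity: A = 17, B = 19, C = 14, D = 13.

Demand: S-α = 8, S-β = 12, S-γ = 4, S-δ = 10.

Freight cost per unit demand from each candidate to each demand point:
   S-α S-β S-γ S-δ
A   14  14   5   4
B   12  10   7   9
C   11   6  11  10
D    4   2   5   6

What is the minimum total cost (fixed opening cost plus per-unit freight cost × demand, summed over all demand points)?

Open {A, B, D}; cheapest assignment that respects the capacities:
  A (cap 17, load 14): S-γ, S-δ — cost 4×5 + 10×4 = 60
  B (cap 19, load 8): S-α — cost 8×12 = 96
  D (cap 13, load 12): S-β — cost 12×2 = 24
  Shipping 180, fixed 201 → total 381.
  Any other capacity-feasible assignment to {A, B, D} ships for at least 180.
Compare {A, C, D}: its best feasible assignment gives total 394.
Compare {B, C, D}: its best feasible assignment gives total 414.
Every other set of open sites that can feasibly serve all demand totals ≥ 394 even under its best assignment. Minimum: 381.

381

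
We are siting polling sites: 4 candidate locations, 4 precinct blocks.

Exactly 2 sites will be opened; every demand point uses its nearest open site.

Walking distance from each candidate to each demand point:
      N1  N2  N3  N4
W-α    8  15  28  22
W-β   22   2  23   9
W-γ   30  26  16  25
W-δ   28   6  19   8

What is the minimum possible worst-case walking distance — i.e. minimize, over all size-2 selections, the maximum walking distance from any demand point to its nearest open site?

Open {W-α, W-δ}.
  Farthest demand point is N3 at walking distance 19 (to W-δ); all others are ≤ 19.
With {W-α, W-γ} the worst case is 22.
With {W-β, W-γ} the worst case is 22.
No size-2 selection achieves below 19.

19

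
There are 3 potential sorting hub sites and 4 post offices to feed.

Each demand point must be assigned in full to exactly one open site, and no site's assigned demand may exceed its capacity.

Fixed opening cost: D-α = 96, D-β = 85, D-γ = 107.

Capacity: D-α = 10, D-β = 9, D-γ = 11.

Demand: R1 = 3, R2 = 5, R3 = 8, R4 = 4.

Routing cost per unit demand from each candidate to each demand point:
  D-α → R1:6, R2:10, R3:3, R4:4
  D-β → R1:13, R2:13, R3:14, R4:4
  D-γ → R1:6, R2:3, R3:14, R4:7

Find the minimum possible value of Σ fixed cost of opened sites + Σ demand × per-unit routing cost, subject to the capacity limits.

361

Open {D-α, D-β, D-γ}; cheapest assignment that respects the capacities:
  D-α (cap 10, load 8): R3 — cost 8×3 = 24
  D-β (cap 9, load 4): R4 — cost 4×4 = 16
  D-γ (cap 11, load 8): R1, R2 — cost 3×6 + 5×3 = 33
  Shipping 73, fixed 288 → total 361.
  Any other capacity-feasible assignment to {D-α, D-β, D-γ} ships for at least 73.
Compare {D-α, D-γ}: its best feasible assignment gives total 399.
Compare {D-β, D-γ}: its best feasible assignment gives total 403.
Every other set of open sites that can feasibly serve all demand totals ≥ 399 even under its best assignment. Minimum: 361.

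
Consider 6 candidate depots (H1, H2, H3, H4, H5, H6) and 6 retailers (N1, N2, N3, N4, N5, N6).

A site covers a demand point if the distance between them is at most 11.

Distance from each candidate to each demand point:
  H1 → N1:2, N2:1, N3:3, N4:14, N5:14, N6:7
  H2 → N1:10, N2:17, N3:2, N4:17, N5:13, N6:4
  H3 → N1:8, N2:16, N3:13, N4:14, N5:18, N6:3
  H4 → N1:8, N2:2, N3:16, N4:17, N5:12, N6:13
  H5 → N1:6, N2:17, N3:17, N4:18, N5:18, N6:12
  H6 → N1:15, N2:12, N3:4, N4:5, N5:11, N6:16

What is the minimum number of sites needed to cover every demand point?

Coverage sets (demand points within 11 of each site):
  H1: {N1, N2, N3, N6}
  H2: {N1, N3, N6}
  H3: {N1, N6}
  H4: {N1, N2}
  H5: {N1}
  H6: {N3, N4, N5}
No single site covers all 6 demand points.
But {H1, H6} covers everything, so the minimum is 2.

2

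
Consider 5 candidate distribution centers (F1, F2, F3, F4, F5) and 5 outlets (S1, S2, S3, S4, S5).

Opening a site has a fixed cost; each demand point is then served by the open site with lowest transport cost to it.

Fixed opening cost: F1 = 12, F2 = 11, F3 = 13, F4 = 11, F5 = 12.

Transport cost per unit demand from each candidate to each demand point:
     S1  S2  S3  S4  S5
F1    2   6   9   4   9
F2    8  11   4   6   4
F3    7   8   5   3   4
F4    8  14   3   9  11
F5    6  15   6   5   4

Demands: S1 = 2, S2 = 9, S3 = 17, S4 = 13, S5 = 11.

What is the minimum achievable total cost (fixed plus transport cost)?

Open {F1, F3, F4}: assign each demand point to its cheapest open site.
  S1→F1 2×2=4, S2→F1 9×6=54, S3→F4 17×3=51, S4→F3 13×3=39, S5→F3 11×4=44
  transport cost 192, fixed 36 → total 228.
Compare {F1, F2, F4}: transport cost 205 + fixed 34 = 239.
Compare {F1, F2, F3, F4}: transport cost 192 + fixed 47 = 239.
Compare {F1, F4, F5}: transport cost 205 + fixed 35 = 240.
All other subsets cost ≥ 239. Minimum total cost: 228.

228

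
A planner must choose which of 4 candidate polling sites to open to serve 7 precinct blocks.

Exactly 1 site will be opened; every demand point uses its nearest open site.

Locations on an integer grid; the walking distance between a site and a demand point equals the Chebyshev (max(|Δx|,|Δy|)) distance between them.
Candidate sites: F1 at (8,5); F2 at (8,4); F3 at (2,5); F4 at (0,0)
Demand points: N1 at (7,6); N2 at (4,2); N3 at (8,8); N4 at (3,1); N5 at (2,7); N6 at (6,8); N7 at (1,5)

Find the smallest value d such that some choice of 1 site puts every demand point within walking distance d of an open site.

6

Open {F3}.
  Farthest demand point is N3 at walking distance 6 (to F3); all others are ≤ 6.
With {F1} the worst case is 7.
With {F2} the worst case is 7.
No size-1 selection achieves below 6.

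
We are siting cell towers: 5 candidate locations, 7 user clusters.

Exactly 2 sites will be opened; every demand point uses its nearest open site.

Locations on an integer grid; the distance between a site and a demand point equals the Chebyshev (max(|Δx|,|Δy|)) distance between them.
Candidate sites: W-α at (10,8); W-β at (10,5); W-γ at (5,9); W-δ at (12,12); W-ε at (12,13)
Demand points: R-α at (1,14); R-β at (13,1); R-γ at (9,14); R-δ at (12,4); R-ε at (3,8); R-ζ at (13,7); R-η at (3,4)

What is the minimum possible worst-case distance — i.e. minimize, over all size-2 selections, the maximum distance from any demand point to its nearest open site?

Open {W-β, W-γ}.
  Farthest demand point is R-α at distance 5 (to W-γ); all others are ≤ 5.
With {W-α, W-γ} the worst case is 7.
With {W-γ, W-δ} the worst case is 8.
No size-2 selection achieves below 5.

5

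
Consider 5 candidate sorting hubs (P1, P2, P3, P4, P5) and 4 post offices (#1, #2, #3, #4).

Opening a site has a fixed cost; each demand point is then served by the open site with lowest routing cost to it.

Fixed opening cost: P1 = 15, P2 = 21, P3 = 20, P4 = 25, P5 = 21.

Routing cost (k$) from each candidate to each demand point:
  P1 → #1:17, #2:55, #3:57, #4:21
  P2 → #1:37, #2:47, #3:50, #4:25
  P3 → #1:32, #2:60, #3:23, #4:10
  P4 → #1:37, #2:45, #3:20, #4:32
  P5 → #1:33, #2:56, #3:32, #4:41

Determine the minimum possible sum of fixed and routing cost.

140

Open {P1, P3}: assign each demand point to its cheapest open site.
  #1→P1 17, #2→P1 55, #3→P3 23, #4→P3 10
  routing cost 105, fixed 35 → total 140.
Compare {P1, P4}: routing cost 103 + fixed 40 = 143.
Compare {P3}: routing cost 125 + fixed 20 = 145.
Compare {P3, P4}: routing cost 107 + fixed 45 = 152.
All other subsets cost ≥ 143. Minimum total cost: 140.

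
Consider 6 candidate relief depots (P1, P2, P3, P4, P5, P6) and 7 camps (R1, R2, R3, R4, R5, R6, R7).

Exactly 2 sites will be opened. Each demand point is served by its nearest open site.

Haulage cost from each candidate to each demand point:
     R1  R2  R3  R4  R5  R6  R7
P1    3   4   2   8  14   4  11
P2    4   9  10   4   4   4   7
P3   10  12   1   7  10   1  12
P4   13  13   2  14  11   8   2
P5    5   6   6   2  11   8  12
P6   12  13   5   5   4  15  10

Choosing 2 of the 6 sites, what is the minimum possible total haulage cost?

28

Open {P1, P2}.
  R1→P1 3, R2→P1 4, R3→P1 2, R4→P2 4, R5→P2 4, R6→P1 4, R7→P2 7  ⇒ total 28.
Compare {P2, P4}: total 29.
Compare {P2, P3}: total 30.
No size-2 selection does better; minimum is 28.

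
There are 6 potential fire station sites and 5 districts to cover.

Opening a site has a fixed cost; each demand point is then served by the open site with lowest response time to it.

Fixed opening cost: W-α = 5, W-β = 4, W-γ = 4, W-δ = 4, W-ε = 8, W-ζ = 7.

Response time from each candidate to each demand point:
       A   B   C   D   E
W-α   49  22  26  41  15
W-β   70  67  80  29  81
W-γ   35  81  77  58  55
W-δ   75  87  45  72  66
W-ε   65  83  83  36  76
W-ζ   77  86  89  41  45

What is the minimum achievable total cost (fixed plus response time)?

140

Open {W-α, W-β, W-γ}: assign each demand point to its cheapest open site.
  A→W-γ 35, B→W-α 22, C→W-α 26, D→W-β 29, E→W-α 15
  response time 127, fixed 13 → total 140.
Compare {W-α, W-β, W-γ, W-δ}: response time 127 + fixed 17 = 144.
Compare {W-α, W-β, W-γ, W-ζ}: response time 127 + fixed 20 = 147.
Compare {W-α, W-γ}: response time 139 + fixed 9 = 148.
All other subsets cost ≥ 144. Minimum total cost: 140.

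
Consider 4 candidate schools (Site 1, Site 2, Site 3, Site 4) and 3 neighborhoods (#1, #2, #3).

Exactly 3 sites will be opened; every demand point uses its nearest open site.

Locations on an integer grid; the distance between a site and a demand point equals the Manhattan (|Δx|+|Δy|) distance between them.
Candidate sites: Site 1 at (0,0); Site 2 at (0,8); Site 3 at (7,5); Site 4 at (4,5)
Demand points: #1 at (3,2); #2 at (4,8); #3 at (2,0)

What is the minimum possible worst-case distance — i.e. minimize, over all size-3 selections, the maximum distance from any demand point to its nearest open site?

4

Open {Site 1, Site 2, Site 4}.
  Farthest demand point is #1 at distance 4 (to Site 4); all others are ≤ 4.
With {Site 1, Site 3, Site 4} the worst case is 4.
With {Site 1, Site 2, Site 3} the worst case is 5.
No size-3 selection achieves below 4.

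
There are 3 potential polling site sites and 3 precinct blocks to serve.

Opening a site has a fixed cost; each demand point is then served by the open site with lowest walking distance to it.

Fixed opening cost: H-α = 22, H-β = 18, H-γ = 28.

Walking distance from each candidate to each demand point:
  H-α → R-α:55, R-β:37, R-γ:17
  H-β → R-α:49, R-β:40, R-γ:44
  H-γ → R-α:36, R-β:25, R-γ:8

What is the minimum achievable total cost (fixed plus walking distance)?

97

Open {H-γ}: assign each demand point to its cheapest open site.
  R-α→H-γ 36, R-β→H-γ 25, R-γ→H-γ 8
  walking distance 69, fixed 28 → total 97.
Compare {H-β, H-γ}: walking distance 69 + fixed 46 = 115.
Compare {H-α, H-γ}: walking distance 69 + fixed 50 = 119.
Compare {H-α}: walking distance 109 + fixed 22 = 131.
All other subsets cost ≥ 115. Minimum total cost: 97.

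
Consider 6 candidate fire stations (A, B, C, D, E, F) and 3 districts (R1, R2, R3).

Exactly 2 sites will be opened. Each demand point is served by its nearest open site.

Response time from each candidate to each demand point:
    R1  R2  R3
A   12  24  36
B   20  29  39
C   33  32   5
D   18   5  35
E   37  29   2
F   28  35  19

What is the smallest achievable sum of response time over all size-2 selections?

25

Open {D, E}.
  R1→D 18, R2→D 5, R3→E 2  ⇒ total 25.
Compare {C, D}: total 28.
Compare {A, E}: total 38.
No size-2 selection does better; minimum is 25.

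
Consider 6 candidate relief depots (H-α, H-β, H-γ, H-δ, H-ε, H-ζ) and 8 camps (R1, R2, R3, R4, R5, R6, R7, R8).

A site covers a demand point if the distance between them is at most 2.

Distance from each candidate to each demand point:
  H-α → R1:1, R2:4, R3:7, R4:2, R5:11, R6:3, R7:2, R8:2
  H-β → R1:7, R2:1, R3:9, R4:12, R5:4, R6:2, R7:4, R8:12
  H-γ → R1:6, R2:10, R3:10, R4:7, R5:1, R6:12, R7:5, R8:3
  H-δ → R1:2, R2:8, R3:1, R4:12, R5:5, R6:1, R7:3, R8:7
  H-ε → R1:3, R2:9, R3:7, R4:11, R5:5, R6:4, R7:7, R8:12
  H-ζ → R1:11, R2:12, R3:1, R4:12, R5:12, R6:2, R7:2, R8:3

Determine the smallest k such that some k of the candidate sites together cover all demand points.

Coverage sets (demand points within 2 of each site):
  H-α: {R1, R4, R7, R8}
  H-β: {R2, R6}
  H-γ: {R5}
  H-δ: {R1, R3, R6}
  H-ε: {}
  H-ζ: {R3, R6, R7}
No 3 sites suffice: every size-3 union leaves at least one demand point uncovered.
But {H-α, H-β, H-γ, H-δ} covers everything, so the minimum is 4.

4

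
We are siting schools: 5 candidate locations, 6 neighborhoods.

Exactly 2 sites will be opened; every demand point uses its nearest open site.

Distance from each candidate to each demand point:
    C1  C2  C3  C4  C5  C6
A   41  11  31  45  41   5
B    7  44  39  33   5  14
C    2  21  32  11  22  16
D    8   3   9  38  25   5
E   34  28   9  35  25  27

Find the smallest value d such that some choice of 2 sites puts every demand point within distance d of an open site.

Open {C, D}.
  Farthest demand point is C5 at distance 22 (to C); all others are ≤ 22.
With {C, E} the worst case is 22.
With {A, C} the worst case is 31.
No size-2 selection achieves below 22.

22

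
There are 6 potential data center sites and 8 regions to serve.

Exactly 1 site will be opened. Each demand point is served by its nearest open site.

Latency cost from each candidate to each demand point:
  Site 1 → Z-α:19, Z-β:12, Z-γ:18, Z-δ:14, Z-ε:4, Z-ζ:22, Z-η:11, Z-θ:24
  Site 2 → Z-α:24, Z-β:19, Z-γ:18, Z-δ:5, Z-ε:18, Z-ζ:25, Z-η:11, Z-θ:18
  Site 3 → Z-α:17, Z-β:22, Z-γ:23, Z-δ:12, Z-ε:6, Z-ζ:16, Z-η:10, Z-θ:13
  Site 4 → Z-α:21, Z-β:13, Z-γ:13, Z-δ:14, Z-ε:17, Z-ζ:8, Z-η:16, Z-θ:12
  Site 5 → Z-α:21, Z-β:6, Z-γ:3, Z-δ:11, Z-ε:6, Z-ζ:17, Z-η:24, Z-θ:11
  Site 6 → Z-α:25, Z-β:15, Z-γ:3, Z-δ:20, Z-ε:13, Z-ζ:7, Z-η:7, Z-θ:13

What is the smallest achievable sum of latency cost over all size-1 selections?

Open {Site 5}.
  Z-α→Site 5 21, Z-β→Site 5 6, Z-γ→Site 5 3, Z-δ→Site 5 11, Z-ε→Site 5 6, Z-ζ→Site 5 17, Z-η→Site 5 24, Z-θ→Site 5 11  ⇒ total 99.
Compare {Site 6}: total 103.
Compare {Site 4}: total 114.
No size-1 selection does better; minimum is 99.

99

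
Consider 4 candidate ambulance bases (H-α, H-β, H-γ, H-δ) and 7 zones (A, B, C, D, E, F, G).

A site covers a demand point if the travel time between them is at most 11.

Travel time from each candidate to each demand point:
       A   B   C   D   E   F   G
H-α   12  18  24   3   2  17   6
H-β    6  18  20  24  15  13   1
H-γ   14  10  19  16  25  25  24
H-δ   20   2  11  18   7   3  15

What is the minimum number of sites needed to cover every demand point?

3

Coverage sets (demand points within 11 of each site):
  H-α: {D, E, G}
  H-β: {A, G}
  H-γ: {B}
  H-δ: {B, C, E, F}
No 2 sites suffice: every size-2 union leaves at least one demand point uncovered.
But {H-α, H-β, H-δ} covers everything, so the minimum is 3.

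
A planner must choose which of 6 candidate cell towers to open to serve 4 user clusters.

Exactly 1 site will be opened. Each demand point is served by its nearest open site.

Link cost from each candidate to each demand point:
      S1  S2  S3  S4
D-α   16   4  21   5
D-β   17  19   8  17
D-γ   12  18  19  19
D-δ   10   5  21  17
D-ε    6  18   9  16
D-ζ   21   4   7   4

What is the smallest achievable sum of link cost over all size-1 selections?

Open {D-ζ}.
  S1→D-ζ 21, S2→D-ζ 4, S3→D-ζ 7, S4→D-ζ 4  ⇒ total 36.
Compare {D-α}: total 46.
Compare {D-ε}: total 49.
No size-1 selection does better; minimum is 36.

36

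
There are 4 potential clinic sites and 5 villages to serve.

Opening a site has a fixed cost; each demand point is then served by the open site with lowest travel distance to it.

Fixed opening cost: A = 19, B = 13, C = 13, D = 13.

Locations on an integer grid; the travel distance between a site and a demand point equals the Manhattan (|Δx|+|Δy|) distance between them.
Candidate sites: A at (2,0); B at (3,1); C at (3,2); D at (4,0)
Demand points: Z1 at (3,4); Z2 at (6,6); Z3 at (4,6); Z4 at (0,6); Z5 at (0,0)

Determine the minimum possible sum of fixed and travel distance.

Open {C}: assign each demand point to its cheapest open site.
  Z1→C 2, Z2→C 7, Z3→C 5, Z4→C 7, Z5→C 5
  travel distance 26, fixed 13 → total 39.
Compare {B}: travel distance 29 + fixed 13 = 42.
Compare {D}: travel distance 33 + fixed 13 = 46.
Compare {B, C}: travel distance 25 + fixed 26 = 51.
All other subsets cost ≥ 42. Minimum total cost: 39.

39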